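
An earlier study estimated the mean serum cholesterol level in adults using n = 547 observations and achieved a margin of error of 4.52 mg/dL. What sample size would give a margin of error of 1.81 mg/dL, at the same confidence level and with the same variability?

Margin of error scales as 1/√n, so n₂ = n₁·(E₁/E₂)².
n₂ = 547 × (4.52/1.81)² = 547 × 6.236 = 3411.09
Round up: n₂ = 3412.

3412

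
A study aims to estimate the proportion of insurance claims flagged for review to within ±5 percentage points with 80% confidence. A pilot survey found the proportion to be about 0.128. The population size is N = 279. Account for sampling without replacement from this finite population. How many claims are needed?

59

For a proportion with margin E = 0.05 at 80% confidence, z = 1.282.
n = p̂(1−p̂)(z/E)² = 0.128 × 0.872 × (1.282/0.05)² = 73.38 — call this n₀.
Finite-population correction with N = 279: n = n₀ / (1 + (n₀−1)/N) = 73.38 / 1.259 = 58.28
Round up: n = 59.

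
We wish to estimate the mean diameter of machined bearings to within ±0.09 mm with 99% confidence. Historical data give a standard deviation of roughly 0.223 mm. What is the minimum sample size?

41

For a mean, the margin of error is E = z·σ/√n, so n = (zσ/E)².
At 99% confidence, z = 2.576.
n = (2.576 × 0.223 / 0.09)² = 40.74
Round up: n = 41.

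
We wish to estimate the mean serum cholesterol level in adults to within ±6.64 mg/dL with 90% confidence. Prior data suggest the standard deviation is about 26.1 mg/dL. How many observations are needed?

n = 42

For a mean, the margin of error is E = z·σ/√n, so n = (zσ/E)².
At 90% confidence, z = 1.645.
n = (1.645 × 26.1 / 6.64)² = 41.81
Round up: n = 42.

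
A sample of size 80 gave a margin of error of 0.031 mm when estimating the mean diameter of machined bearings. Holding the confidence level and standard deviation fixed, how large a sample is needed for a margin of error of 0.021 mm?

175

Margin of error scales as 1/√n, so n₂ = n₁·(E₁/E₂)².
n₂ = 80 × (0.031/0.021)² = 80 × 2.179 = 174.32
Round up: n₂ = 175.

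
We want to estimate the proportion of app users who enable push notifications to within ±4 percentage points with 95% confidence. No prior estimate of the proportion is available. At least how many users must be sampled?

601

For a proportion with margin E = 0.04 at 95% confidence, z = 1.960.
With no prior estimate, use p = 0.5, which maximizes p(1−p) at 0.25.
n = 0.25 × (z/E)² = 0.25 × (1.960/0.04)² = 600.25
Round up: n = 601.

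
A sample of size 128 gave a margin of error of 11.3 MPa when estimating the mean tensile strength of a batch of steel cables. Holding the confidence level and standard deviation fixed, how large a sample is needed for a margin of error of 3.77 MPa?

Margin of error scales as 1/√n, so n₂ = n₁·(E₁/E₂)².
n₂ = 128 × (11.3/3.77)² = 128 × 8.984 = 1149.95
Round up: n₂ = 1150.

1150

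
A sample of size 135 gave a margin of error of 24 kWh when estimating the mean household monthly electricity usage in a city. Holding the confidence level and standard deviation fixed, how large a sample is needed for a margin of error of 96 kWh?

Margin of error scales as 1/√n, so n₂ = n₁·(E₁/E₂)².
n₂ = 135 × (24/96)² = 135 × 0.0625 = 8.44
Round up: n₂ = 9.

n = 9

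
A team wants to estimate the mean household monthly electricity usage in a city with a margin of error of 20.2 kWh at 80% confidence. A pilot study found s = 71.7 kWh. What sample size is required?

21

For a mean, the margin of error is E = z·σ/√n, so n = (zσ/E)².
At 80% confidence, z = 1.282.
n = (1.282 × 71.7 / 20.2)² = 20.71
Round up: n = 21.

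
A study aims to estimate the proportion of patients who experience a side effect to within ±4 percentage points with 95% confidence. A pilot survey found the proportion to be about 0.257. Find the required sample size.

For a proportion with margin E = 0.04 at 95% confidence, z = 1.960.
n = p̂(1−p̂)(z/E)² = 0.257 × 0.743 × (1.960/0.04)² = 458.47
Round up: n = 459.

459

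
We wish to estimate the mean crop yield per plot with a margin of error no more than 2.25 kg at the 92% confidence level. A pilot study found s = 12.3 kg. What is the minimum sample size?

92

For a mean, the margin of error is E = z·σ/√n, so n = (zσ/E)².
At 92% confidence, z = 1.751.
n = (1.751 × 12.3 / 2.25)² = 91.63
Round up: n = 92.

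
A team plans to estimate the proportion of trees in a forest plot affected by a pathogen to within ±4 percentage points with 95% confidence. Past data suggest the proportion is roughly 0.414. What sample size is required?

For a proportion with margin E = 0.04 at 95% confidence, z = 1.960.
n = p̂(1−p̂)(z/E)² = 0.414 × 0.586 × (1.960/0.04)² = 582.49
Round up: n = 583.

583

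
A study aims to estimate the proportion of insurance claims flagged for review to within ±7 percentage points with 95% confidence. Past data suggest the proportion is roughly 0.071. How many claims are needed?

For a proportion with margin E = 0.07 at 95% confidence, z = 1.960.
n = p̂(1−p̂)(z/E)² = 0.071 × 0.929 × (1.960/0.07)² = 51.71
Round up: n = 52.

n = 52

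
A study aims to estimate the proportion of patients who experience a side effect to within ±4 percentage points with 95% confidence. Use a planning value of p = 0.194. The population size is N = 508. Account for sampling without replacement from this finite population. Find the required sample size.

For a proportion with margin E = 0.04 at 95% confidence, z = 1.960.
n = p̂(1−p̂)(z/E)² = 0.194 × 0.806 × (1.960/0.04)² = 375.43 — call this n₀.
Finite-population correction with N = 508: n = n₀ / (1 + (n₀−1)/N) = 375.43 / 1.737 = 216.14
Round up: n = 217.

n = 217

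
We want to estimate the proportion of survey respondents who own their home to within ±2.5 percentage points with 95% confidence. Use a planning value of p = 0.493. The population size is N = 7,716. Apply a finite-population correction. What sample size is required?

1282

For a proportion with margin E = 0.025 at 95% confidence, z = 1.960.
n = p̂(1−p̂)(z/E)² = 0.493 × 0.507 × (1.960/0.025)² = 1536.34 — call this n₀.
Finite-population correction with N = 7,716: n = n₀ / (1 + (n₀−1)/N) = 1536.34 / 1.199 = 1281.35
Round up: n = 1282.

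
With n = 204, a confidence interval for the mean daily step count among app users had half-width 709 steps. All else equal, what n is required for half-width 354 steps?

819

Margin of error scales as 1/√n, so n₂ = n₁·(E₁/E₂)².
n₂ = 204 × (709/354)² = 204 × 4.011 = 818.24
Round up: n₂ = 819.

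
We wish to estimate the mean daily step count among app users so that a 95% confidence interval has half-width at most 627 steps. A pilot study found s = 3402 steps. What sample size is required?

114

For a mean, the margin of error is E = z·σ/√n, so n = (zσ/E)².
At 95% confidence, z = 1.960.
n = (1.960 × 3402 / 627)² = 113.10
Round up: n = 114.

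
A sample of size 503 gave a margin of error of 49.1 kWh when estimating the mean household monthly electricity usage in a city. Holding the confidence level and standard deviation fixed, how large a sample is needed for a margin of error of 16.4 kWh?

Margin of error scales as 1/√n, so n₂ = n₁·(E₁/E₂)².
n₂ = 503 × (49.1/16.4)² = 503 × 8.963 = 4508.39
Round up: n₂ = 4509.

4509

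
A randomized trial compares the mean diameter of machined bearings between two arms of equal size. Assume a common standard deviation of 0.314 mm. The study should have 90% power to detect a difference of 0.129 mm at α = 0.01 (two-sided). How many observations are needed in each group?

For two equal groups, n per group = 2·((z_{α/2} + z_β)·σ/δ)².
z_{α/2} = 2.576; z_β = 1.282 (power 90%).
n = 2 × (3.858 × 0.314 / 0.129)² = 2 × 88.19 = 176.38
Round up: n = 177 per group.

177 per group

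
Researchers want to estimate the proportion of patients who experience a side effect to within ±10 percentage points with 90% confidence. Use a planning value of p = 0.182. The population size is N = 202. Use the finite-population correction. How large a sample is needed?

34

For a proportion with margin E = 0.1 at 90% confidence, z = 1.645.
n = p̂(1−p̂)(z/E)² = 0.182 × 0.818 × (1.645/0.1)² = 40.29 — call this n₀.
Finite-population correction with N = 202: n = n₀ / (1 + (n₀−1)/N) = 40.29 / 1.195 = 33.72
Round up: n = 34.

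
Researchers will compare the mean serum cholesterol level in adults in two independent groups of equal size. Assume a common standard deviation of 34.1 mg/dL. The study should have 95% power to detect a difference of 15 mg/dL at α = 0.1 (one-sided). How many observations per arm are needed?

89 per group

For two equal groups, n per group = 2·((z_α + z_β)·σ/δ)².
z_α = 1.282; z_β = 1.645 (power 95%).
n = 2 × (2.927 × 34.1 / 15)² = 2 × 44.28 = 88.56
Round up: n = 89 per group.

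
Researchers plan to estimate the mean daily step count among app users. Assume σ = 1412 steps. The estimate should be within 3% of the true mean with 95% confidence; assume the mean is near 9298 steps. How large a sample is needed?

n = 99

For a mean, the margin of error is E = z·σ/√n, so n = (zσ/E)².
At 95% confidence, z = 1.960.
E = 3% of 9298 = 278.9 steps.
n = (1.960 × 1412 / 278.9)² = 98.44
Round up: n = 99.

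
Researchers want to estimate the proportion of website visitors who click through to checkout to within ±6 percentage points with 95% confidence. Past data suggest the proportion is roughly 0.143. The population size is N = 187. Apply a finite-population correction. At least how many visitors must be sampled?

n = 78

For a proportion with margin E = 0.06 at 95% confidence, z = 1.960.
n = p̂(1−p̂)(z/E)² = 0.143 × 0.857 × (1.960/0.06)² = 130.78 — call this n₀.
Finite-population correction with N = 187: n = n₀ / (1 + (n₀−1)/N) = 130.78 / 1.694 = 77.20
Round up: n = 78.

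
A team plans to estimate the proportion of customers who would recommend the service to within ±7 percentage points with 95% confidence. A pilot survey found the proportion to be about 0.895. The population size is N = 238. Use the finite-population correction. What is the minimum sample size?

57

For a proportion with margin E = 0.07 at 95% confidence, z = 1.960.
n = p̂(1−p̂)(z/E)² = 0.895 × 0.105 × (1.960/0.07)² = 73.68 — call this n₀.
Finite-population correction with N = 238: n = n₀ / (1 + (n₀−1)/N) = 73.68 / 1.305 = 56.46
Round up: n = 57.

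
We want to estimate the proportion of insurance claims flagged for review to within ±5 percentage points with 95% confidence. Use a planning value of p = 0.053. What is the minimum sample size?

For a proportion with margin E = 0.05 at 95% confidence, z = 1.960.
n = p̂(1−p̂)(z/E)² = 0.053 × 0.947 × (1.960/0.05)² = 77.13
Round up: n = 78.

78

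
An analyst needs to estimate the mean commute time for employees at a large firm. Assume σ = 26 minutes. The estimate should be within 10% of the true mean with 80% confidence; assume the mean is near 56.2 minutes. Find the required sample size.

36

For a mean, the margin of error is E = z·σ/√n, so n = (zσ/E)².
At 80% confidence, z = 1.282.
E = 10% of 56.2 = 5.62 minutes.
n = (1.282 × 26 / 5.62)² = 35.18
Round up: n = 36.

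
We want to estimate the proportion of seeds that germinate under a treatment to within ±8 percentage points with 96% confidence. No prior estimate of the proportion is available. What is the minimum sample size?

165

For a proportion with margin E = 0.08 at 96% confidence, z = 2.054.
With no prior estimate, use p = 0.5, which maximizes p(1−p) at 0.25.
n = 0.25 × (z/E)² = 0.25 × (2.054/0.08)² = 164.80
Round up: n = 165.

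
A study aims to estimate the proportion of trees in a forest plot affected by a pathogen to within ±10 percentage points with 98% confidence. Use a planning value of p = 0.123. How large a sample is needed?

n = 59

For a proportion with margin E = 0.1 at 98% confidence, z = 2.326.
n = p̂(1−p̂)(z/E)² = 0.123 × 0.877 × (2.326/0.1)² = 58.36
Round up: n = 59.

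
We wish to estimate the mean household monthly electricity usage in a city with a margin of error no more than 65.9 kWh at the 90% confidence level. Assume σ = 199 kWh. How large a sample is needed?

For a mean, the margin of error is E = z·σ/√n, so n = (zσ/E)².
At 90% confidence, z = 1.645.
n = (1.645 × 199 / 65.9)² = 24.68
Round up: n = 25.

25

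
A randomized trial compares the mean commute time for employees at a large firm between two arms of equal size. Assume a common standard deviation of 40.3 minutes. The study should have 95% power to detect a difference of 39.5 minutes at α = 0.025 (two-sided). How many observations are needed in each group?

For two equal groups, n per group = 2·((z_{α/2} + z_β)·σ/δ)².
z_{α/2} = 2.241; z_β = 1.645 (power 95%).
n = 2 × (3.886 × 40.3 / 39.5)² = 2 × 15.72 = 31.44
Round up: n = 32 per group.

32 per group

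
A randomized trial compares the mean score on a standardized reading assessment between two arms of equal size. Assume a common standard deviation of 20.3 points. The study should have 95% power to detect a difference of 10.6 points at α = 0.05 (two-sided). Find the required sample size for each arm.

For two equal groups, n per group = 2·((z_{α/2} + z_β)·σ/δ)².
z_{α/2} = 1.960; z_β = 1.645 (power 95%).
n = 2 × (3.605 × 20.3 / 10.6)² = 2 × 47.66 = 95.32
Round up: n = 96 per group.

96 per group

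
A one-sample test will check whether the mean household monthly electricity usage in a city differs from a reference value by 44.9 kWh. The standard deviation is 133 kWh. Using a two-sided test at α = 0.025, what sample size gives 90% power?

For a one-sample z-test, n = ((z_{α/2} + z_β)·σ/δ)².
z_{α/2} = 2.241 (two-sided α = 0.025); z_β = 1.282 (power 90% → β = 0.1).
n = (3.523 × 133 / 44.9)² = 108.90
Round up: n = 109.

109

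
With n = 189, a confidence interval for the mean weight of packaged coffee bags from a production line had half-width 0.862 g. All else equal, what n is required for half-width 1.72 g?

48

Margin of error scales as 1/√n, so n₂ = n₁·(E₁/E₂)².
n₂ = 189 × (0.862/1.72)² = 189 × 0.2512 = 47.48
Round up: n₂ = 48.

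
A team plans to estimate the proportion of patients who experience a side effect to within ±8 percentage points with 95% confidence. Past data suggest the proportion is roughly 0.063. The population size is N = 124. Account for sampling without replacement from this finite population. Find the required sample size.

n = 28

For a proportion with margin E = 0.08 at 95% confidence, z = 1.960.
n = p̂(1−p̂)(z/E)² = 0.063 × 0.937 × (1.960/0.08)² = 35.43 — call this n₀.
Finite-population correction with N = 124: n = n₀ / (1 + (n₀−1)/N) = 35.43 / 1.278 = 27.72
Round up: n = 28.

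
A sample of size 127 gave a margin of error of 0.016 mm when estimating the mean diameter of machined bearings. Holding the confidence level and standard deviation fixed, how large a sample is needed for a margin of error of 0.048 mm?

n = 15

Margin of error scales as 1/√n, so n₂ = n₁·(E₁/E₂)².
n₂ = 127 × (0.016/0.048)² = 127 × 0.1111 = 14.11
Round up: n₂ = 15.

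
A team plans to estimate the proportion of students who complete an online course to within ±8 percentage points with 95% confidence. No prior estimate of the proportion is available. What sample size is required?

For a proportion with margin E = 0.08 at 95% confidence, z = 1.960.
With no prior estimate, use p = 0.5, which maximizes p(1−p) at 0.25.
n = 0.25 × (z/E)² = 0.25 × (1.960/0.08)² = 150.06
Round up: n = 151.

151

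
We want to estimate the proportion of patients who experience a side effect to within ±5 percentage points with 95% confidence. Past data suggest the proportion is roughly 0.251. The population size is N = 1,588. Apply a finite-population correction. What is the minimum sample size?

245

For a proportion with margin E = 0.05 at 95% confidence, z = 1.960.
n = p̂(1−p̂)(z/E)² = 0.251 × 0.749 × (1.960/0.05)² = 288.89 — call this n₀.
Finite-population correction with N = 1,588: n = n₀ / (1 + (n₀−1)/N) = 288.89 / 1.181 = 244.61
Round up: n = 245.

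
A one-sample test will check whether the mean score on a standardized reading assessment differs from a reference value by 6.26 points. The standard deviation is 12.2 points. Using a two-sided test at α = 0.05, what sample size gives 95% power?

50

For a one-sample z-test, n = ((z_{α/2} + z_β)·σ/δ)².
z_{α/2} = 1.960 (two-sided α = 0.05); z_β = 1.645 (power 95% → β = 0.05).
n = (3.605 × 12.2 / 6.26)² = 49.36
Round up: n = 50.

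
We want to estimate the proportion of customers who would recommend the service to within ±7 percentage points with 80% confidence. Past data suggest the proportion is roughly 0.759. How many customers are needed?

For a proportion with margin E = 0.07 at 80% confidence, z = 1.282.
n = p̂(1−p̂)(z/E)² = 0.759 × 0.241 × (1.282/0.07)² = 61.35
Round up: n = 62.

n = 62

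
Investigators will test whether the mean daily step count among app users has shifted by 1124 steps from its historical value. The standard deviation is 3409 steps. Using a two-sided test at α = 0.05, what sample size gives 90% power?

n = 97

For a one-sample z-test, n = ((z_{α/2} + z_β)·σ/δ)².
z_{α/2} = 1.960 (two-sided α = 0.05); z_β = 1.282 (power 90% → β = 0.1).
n = (3.242 × 3409 / 1124)² = 96.68
Round up: n = 97.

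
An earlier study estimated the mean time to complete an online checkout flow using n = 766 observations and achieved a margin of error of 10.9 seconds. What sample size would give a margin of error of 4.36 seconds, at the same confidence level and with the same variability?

Margin of error scales as 1/√n, so n₂ = n₁·(E₁/E₂)².
n₂ = 766 × (10.9/4.36)² = 766 × 6.25 = 4787.50
Round up: n₂ = 4788.

4788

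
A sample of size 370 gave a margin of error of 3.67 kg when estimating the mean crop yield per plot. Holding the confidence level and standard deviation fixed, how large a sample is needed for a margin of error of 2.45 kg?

831

Margin of error scales as 1/√n, so n₂ = n₁·(E₁/E₂)².
n₂ = 370 × (3.67/2.45)² = 370 × 2.244 = 830.28
Round up: n₂ = 831.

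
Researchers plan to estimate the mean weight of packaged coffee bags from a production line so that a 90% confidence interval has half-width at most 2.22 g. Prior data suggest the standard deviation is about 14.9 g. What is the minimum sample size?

For a mean, the margin of error is E = z·σ/√n, so n = (zσ/E)².
At 90% confidence, z = 1.645.
n = (1.645 × 14.9 / 2.22)² = 121.90
Round up: n = 122.

122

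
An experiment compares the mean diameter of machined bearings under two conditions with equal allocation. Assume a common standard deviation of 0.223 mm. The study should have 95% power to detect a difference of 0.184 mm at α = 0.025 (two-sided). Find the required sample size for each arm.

45 per group

For two equal groups, n per group = 2·((z_{α/2} + z_β)·σ/δ)².
z_{α/2} = 2.241; z_β = 1.645 (power 95%).
n = 2 × (3.886 × 0.223 / 0.184)² = 2 × 22.18 = 44.36
Round up: n = 45 per group.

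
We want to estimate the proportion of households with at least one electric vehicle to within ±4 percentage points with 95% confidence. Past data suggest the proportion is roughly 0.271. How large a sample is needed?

For a proportion with margin E = 0.04 at 95% confidence, z = 1.960.
n = p̂(1−p̂)(z/E)² = 0.271 × 0.729 × (1.960/0.04)² = 474.34
Round up: n = 475.

n = 475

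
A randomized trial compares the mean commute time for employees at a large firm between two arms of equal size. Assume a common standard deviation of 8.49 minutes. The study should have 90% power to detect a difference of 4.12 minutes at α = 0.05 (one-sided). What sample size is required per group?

For two equal groups, n per group = 2·((z_α + z_β)·σ/δ)².
z_α = 1.645; z_β = 1.282 (power 90%).
n = 2 × (2.927 × 8.49 / 4.12)² = 2 × 36.38 = 72.76
Round up: n = 73 per group.

73 per group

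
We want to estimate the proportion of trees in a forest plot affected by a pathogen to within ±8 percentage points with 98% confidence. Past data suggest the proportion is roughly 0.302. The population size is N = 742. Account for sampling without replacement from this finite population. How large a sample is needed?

n = 144

For a proportion with margin E = 0.08 at 98% confidence, z = 2.326.
n = p̂(1−p̂)(z/E)² = 0.302 × 0.698 × (2.326/0.08)² = 178.20 — call this n₀.
Finite-population correction with N = 742: n = n₀ / (1 + (n₀−1)/N) = 178.20 / 1.239 = 143.83
Round up: n = 144.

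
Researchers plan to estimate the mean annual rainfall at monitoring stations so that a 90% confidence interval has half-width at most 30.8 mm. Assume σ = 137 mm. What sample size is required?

For a mean, the margin of error is E = z·σ/√n, so n = (zσ/E)².
At 90% confidence, z = 1.645.
n = (1.645 × 137 / 30.8)² = 53.54
Round up: n = 54.

54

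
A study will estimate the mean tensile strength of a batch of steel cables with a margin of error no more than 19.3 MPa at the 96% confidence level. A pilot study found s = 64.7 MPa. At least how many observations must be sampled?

n = 48

For a mean, the margin of error is E = z·σ/√n, so n = (zσ/E)².
At 96% confidence, z = 2.054.
n = (2.054 × 64.7 / 19.3)² = 47.41
Round up: n = 48.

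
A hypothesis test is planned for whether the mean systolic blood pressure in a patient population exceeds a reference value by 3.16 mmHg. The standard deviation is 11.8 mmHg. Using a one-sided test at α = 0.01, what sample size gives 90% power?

For a one-sample z-test, n = ((z_α + z_β)·σ/δ)².
z_α = 2.326 (one-sided α = 0.01); z_β = 1.282 (power 90% → β = 0.1).
n = (3.608 × 11.8 / 3.16)² = 181.52
Round up: n = 182.

n = 182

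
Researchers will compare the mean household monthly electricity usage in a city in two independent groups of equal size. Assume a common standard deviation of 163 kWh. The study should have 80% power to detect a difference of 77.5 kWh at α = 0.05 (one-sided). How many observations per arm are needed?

55 per group

For two equal groups, n per group = 2·((z_α + z_β)·σ/δ)².
z_α = 1.645; z_β = 0.842 (power 80%).
n = 2 × (2.487 × 163 / 77.5)² = 2 × 27.36 = 54.72
Round up: n = 55 per group.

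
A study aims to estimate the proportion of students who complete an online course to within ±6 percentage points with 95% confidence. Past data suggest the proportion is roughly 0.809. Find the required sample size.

n = 165

For a proportion with margin E = 0.06 at 95% confidence, z = 1.960.
n = p̂(1−p̂)(z/E)² = 0.809 × 0.191 × (1.960/0.06)² = 164.89
Round up: n = 165.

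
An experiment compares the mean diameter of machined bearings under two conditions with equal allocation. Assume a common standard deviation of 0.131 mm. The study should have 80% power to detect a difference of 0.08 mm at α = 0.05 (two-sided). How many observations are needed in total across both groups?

86 total

For two equal groups, n per group = 2·((z_{α/2} + z_β)·σ/δ)².
z_{α/2} = 1.960; z_β = 0.842 (power 80%).
n = 2 × (2.802 × 0.131 / 0.08)² = 2 × 21.05 = 42.10
Round up: n = 43 per group.
Total across both groups: 2 × 43 = 86.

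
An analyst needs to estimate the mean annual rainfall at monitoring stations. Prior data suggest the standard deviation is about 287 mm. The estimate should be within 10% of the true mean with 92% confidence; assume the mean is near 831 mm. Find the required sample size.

For a mean, the margin of error is E = z·σ/√n, so n = (zσ/E)².
At 92% confidence, z = 1.751.
E = 10% of 831 = 83.1 mm.
n = (1.751 × 287 / 83.1)² = 36.57
Round up: n = 37.

37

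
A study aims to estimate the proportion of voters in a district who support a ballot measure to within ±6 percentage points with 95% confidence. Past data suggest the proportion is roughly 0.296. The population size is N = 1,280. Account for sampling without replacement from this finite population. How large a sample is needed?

For a proportion with margin E = 0.06 at 95% confidence, z = 1.960.
n = p̂(1−p̂)(z/E)² = 0.296 × 0.704 × (1.960/0.06)² = 222.37 — call this n₀.
Finite-population correction with N = 1,280: n = n₀ / (1 + (n₀−1)/N) = 222.37 / 1.173 = 189.57
Round up: n = 190.

190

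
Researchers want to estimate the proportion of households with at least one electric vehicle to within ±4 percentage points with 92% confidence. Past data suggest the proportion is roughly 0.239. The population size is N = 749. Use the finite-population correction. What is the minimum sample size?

239

For a proportion with margin E = 0.04 at 92% confidence, z = 1.751.
n = p̂(1−p̂)(z/E)² = 0.239 × 0.761 × (1.751/0.04)² = 348.53 — call this n₀.
Finite-population correction with N = 749: n = n₀ / (1 + (n₀−1)/N) = 348.53 / 1.464 = 238.07
Round up: n = 239.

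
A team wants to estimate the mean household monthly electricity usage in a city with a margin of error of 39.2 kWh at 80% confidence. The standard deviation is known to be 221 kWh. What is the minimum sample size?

53

For a mean, the margin of error is E = z·σ/√n, so n = (zσ/E)².
At 80% confidence, z = 1.282.
n = (1.282 × 221 / 39.2)² = 52.24
Round up: n = 53.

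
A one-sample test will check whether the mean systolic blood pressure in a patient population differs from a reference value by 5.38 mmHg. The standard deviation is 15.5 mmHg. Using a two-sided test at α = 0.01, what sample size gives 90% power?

124

For a one-sample z-test, n = ((z_{α/2} + z_β)·σ/δ)².
z_{α/2} = 2.576 (two-sided α = 0.01); z_β = 1.282 (power 90% → β = 0.1).
n = (3.858 × 15.5 / 5.38)² = 123.54
Round up: n = 124.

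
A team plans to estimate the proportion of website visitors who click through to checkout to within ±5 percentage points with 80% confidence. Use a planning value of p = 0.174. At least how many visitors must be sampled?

95

For a proportion with margin E = 0.05 at 80% confidence, z = 1.282.
n = p̂(1−p̂)(z/E)² = 0.174 × 0.826 × (1.282/0.05)² = 94.49
Round up: n = 95.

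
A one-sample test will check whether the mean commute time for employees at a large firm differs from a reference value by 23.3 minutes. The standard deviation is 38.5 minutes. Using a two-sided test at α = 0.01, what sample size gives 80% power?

32

For a one-sample z-test, n = ((z_{α/2} + z_β)·σ/δ)².
z_{α/2} = 2.576 (two-sided α = 0.01); z_β = 0.842 (power 80% → β = 0.2).
n = (3.418 × 38.5 / 23.3)² = 31.90
Round up: n = 32.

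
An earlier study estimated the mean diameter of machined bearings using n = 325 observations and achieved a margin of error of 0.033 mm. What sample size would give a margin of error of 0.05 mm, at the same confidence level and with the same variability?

Margin of error scales as 1/√n, so n₂ = n₁·(E₁/E₂)².
n₂ = 325 × (0.033/0.05)² = 325 × 0.4356 = 141.57
Round up: n₂ = 142.

n = 142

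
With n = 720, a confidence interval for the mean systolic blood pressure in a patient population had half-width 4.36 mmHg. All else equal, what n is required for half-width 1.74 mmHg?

Margin of error scales as 1/√n, so n₂ = n₁·(E₁/E₂)².
n₂ = 720 × (4.36/1.74)² = 720 × 6.279 = 4520.88
Round up: n₂ = 4521.

4521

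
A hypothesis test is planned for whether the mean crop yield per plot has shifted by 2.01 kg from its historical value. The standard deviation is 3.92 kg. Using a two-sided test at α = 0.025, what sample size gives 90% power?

n = 48

For a one-sample z-test, n = ((z_{α/2} + z_β)·σ/δ)².
z_{α/2} = 2.241 (two-sided α = 0.025); z_β = 1.282 (power 90% → β = 0.1).
n = (3.523 × 3.92 / 2.01)² = 47.21
Round up: n = 48.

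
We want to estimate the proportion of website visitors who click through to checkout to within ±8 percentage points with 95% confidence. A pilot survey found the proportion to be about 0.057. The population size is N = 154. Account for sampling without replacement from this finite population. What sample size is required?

n = 27

For a proportion with margin E = 0.08 at 95% confidence, z = 1.960.
n = p̂(1−p̂)(z/E)² = 0.057 × 0.943 × (1.960/0.08)² = 32.26 — call this n₀.
Finite-population correction with N = 154: n = n₀ / (1 + (n₀−1)/N) = 32.26 / 1.203 = 26.82
Round up: n = 27.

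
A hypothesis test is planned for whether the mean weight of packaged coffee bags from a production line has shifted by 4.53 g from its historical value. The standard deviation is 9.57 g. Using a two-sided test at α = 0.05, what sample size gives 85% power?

41

For a one-sample z-test, n = ((z_{α/2} + z_β)·σ/δ)².
z_{α/2} = 1.960 (two-sided α = 0.05); z_β = 1.036 (power 85% → β = 0.15).
n = (2.996 × 9.57 / 4.53)² = 40.06
Round up: n = 41.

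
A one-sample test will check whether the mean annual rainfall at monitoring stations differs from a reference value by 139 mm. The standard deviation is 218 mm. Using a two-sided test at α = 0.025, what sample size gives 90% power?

For a one-sample z-test, n = ((z_{α/2} + z_β)·σ/δ)².
z_{α/2} = 2.241 (two-sided α = 0.025); z_β = 1.282 (power 90% → β = 0.1).
n = (3.523 × 218 / 139)² = 30.53
Round up: n = 31.

31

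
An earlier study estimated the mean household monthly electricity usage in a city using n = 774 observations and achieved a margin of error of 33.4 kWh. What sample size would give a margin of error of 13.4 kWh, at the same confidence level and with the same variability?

Margin of error scales as 1/√n, so n₂ = n₁·(E₁/E₂)².
n₂ = 774 × (33.4/13.4)² = 774 × 6.213 = 4808.86
Round up: n₂ = 4809.

4809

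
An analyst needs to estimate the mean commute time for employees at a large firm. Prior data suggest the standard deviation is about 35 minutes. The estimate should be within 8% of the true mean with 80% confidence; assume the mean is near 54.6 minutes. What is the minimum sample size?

For a mean, the margin of error is E = z·σ/√n, so n = (zσ/E)².
At 80% confidence, z = 1.282.
E = 8% of 54.6 = 4.368 minutes.
n = (1.282 × 35 / 4.368)² = 105.52
Round up: n = 106.

106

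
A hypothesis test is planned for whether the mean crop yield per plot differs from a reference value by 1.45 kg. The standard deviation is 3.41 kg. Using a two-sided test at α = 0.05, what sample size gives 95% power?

For a one-sample z-test, n = ((z_{α/2} + z_β)·σ/δ)².
z_{α/2} = 1.960 (two-sided α = 0.05); z_β = 1.645 (power 95% → β = 0.05).
n = (3.605 × 3.41 / 1.45)² = 71.88
Round up: n = 72.

72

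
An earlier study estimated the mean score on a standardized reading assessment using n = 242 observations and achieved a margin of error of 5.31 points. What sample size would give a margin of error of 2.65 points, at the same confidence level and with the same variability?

Margin of error scales as 1/√n, so n₂ = n₁·(E₁/E₂)².
n₂ = 242 × (5.31/2.65)² = 242 × 4.015 = 971.63
Round up: n₂ = 972.

972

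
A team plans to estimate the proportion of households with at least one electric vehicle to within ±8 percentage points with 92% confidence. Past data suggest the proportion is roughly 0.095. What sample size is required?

For a proportion with margin E = 0.08 at 92% confidence, z = 1.751.
n = p̂(1−p̂)(z/E)² = 0.095 × 0.905 × (1.751/0.08)² = 41.19
Round up: n = 42.

n = 42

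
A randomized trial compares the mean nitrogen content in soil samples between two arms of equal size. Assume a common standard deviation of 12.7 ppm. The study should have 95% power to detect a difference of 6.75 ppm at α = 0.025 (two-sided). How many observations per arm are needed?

107 per group

For two equal groups, n per group = 2·((z_{α/2} + z_β)·σ/δ)².
z_{α/2} = 2.241; z_β = 1.645 (power 95%).
n = 2 × (3.886 × 12.7 / 6.75)² = 2 × 53.46 = 106.92
Round up: n = 107 per group.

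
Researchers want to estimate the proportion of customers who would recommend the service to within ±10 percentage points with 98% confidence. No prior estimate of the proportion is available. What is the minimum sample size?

136

For a proportion with margin E = 0.1 at 98% confidence, z = 2.326.
With no prior estimate, use p = 0.5, which maximizes p(1−p) at 0.25.
n = 0.25 × (z/E)² = 0.25 × (2.326/0.1)² = 135.26
Round up: n = 136.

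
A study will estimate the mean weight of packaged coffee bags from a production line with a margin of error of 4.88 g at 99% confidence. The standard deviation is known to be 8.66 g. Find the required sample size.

21

For a mean, the margin of error is E = z·σ/√n, so n = (zσ/E)².
At 99% confidence, z = 2.576.
n = (2.576 × 8.66 / 4.88)² = 20.90
Round up: n = 21.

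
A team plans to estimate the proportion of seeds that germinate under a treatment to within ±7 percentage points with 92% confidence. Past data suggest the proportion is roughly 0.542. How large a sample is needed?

For a proportion with margin E = 0.07 at 92% confidence, z = 1.751.
n = p̂(1−p̂)(z/E)² = 0.542 × 0.458 × (1.751/0.07)² = 155.32
Round up: n = 156.

n = 156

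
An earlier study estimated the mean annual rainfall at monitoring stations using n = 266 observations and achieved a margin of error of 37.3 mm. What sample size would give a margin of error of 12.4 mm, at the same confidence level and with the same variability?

2407

Margin of error scales as 1/√n, so n₂ = n₁·(E₁/E₂)².
n₂ = 266 × (37.3/12.4)² = 266 × 9.048 = 2406.77
Round up: n₂ = 2407.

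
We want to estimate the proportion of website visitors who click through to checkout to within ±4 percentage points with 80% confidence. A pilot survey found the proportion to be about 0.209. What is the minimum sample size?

For a proportion with margin E = 0.04 at 80% confidence, z = 1.282.
n = p̂(1−p̂)(z/E)² = 0.209 × 0.791 × (1.282/0.04)² = 169.82
Round up: n = 170.

170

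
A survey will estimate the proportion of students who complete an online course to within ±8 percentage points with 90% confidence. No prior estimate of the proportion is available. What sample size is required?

106

For a proportion with margin E = 0.08 at 90% confidence, z = 1.645.
With no prior estimate, use p = 0.5, which maximizes p(1−p) at 0.25.
n = 0.25 × (z/E)² = 0.25 × (1.645/0.08)² = 105.70
Round up: n = 106.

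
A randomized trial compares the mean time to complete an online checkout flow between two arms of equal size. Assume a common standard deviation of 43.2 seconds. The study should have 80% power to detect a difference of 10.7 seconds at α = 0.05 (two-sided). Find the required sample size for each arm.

256 per group

For two equal groups, n per group = 2·((z_{α/2} + z_β)·σ/δ)².
z_{α/2} = 1.960; z_β = 0.842 (power 80%).
n = 2 × (2.802 × 43.2 / 10.7)² = 2 × 127.98 = 255.96
Round up: n = 256 per group.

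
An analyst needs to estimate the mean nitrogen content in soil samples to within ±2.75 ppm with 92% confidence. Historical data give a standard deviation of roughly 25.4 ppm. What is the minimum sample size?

For a mean, the margin of error is E = z·σ/√n, so n = (zσ/E)².
At 92% confidence, z = 1.751.
n = (1.751 × 25.4 / 2.75)² = 261.56
Round up: n = 262.

262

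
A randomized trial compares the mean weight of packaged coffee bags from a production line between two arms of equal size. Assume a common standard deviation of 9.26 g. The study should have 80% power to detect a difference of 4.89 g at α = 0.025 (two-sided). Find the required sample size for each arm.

69 per group

For two equal groups, n per group = 2·((z_{α/2} + z_β)·σ/δ)².
z_{α/2} = 2.241; z_β = 0.842 (power 80%).
n = 2 × (3.083 × 9.26 / 4.89)² = 2 × 34.08 = 68.16
Round up: n = 69 per group.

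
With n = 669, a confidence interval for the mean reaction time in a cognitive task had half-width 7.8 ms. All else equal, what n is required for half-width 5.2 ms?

Margin of error scales as 1/√n, so n₂ = n₁·(E₁/E₂)².
n₂ = 669 × (7.8/5.2)² = 669 × 2.25 = 1505.25
Round up: n₂ = 1506.

1506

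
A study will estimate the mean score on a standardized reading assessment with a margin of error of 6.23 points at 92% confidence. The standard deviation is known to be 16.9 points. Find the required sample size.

For a mean, the margin of error is E = z·σ/√n, so n = (zσ/E)².
At 92% confidence, z = 1.751.
n = (1.751 × 16.9 / 6.23)² = 22.56
Round up: n = 23.

23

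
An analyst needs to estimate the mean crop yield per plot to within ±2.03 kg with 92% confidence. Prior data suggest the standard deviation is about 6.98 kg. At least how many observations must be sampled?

For a mean, the margin of error is E = z·σ/√n, so n = (zσ/E)².
At 92% confidence, z = 1.751.
n = (1.751 × 6.98 / 2.03)² = 36.25
Round up: n = 37.

37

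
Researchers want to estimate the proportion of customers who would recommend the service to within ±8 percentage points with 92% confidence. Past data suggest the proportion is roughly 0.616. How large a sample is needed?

For a proportion with margin E = 0.08 at 92% confidence, z = 1.751.
n = p̂(1−p̂)(z/E)² = 0.616 × 0.384 × (1.751/0.08)² = 113.32
Round up: n = 114.

114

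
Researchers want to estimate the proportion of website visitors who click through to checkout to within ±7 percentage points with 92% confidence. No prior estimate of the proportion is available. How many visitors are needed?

157

For a proportion with margin E = 0.07 at 92% confidence, z = 1.751.
With no prior estimate, use p = 0.5, which maximizes p(1−p) at 0.25.
n = 0.25 × (z/E)² = 0.25 × (1.751/0.07)² = 156.43
Round up: n = 157.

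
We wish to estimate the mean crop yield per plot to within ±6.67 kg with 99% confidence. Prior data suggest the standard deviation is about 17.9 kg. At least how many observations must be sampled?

For a mean, the margin of error is E = z·σ/√n, so n = (zσ/E)².
At 99% confidence, z = 2.576.
n = (2.576 × 17.9 / 6.67)² = 47.79
Round up: n = 48.

n = 48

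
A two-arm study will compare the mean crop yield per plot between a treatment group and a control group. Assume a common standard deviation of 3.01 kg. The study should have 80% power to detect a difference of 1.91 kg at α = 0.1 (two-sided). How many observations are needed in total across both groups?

62 total

For two equal groups, n per group = 2·((z_{α/2} + z_β)·σ/δ)².
z_{α/2} = 1.645; z_β = 0.842 (power 80%).
n = 2 × (2.487 × 3.01 / 1.91)² = 2 × 15.36 = 30.72
Round up: n = 31 per group.
Total across both groups: 2 × 31 = 62.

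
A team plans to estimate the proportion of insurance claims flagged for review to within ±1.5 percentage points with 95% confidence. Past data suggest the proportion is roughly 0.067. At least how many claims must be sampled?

For a proportion with margin E = 0.015 at 95% confidence, z = 1.960.
n = p̂(1−p̂)(z/E)² = 0.067 × 0.933 × (1.960/0.015)² = 1067.30
Round up: n = 1068.

1068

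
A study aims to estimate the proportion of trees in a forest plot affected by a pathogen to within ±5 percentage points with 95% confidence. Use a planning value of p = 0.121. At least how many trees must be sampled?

For a proportion with margin E = 0.05 at 95% confidence, z = 1.960.
n = p̂(1−p̂)(z/E)² = 0.121 × 0.879 × (1.960/0.05)² = 163.44
Round up: n = 164.

n = 164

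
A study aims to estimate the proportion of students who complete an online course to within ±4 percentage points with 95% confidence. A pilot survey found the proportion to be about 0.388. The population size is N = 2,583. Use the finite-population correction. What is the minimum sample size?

For a proportion with margin E = 0.04 at 95% confidence, z = 1.960.
n = p̂(1−p̂)(z/E)² = 0.388 × 0.612 × (1.960/0.04)² = 570.13 — call this n₀.
Finite-population correction with N = 2,583: n = n₀ / (1 + (n₀−1)/N) = 570.13 / 1.22 = 467.32
Round up: n = 468.

468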